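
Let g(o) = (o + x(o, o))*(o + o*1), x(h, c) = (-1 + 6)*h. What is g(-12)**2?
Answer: 2985984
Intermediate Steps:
x(h, c) = 5*h
g(o) = 12*o**2 (g(o) = (o + 5*o)*(o + o*1) = (6*o)*(o + o) = (6*o)*(2*o) = 12*o**2)
g(-12)**2 = (12*(-12)**2)**2 = (12*144)**2 = 1728**2 = 2985984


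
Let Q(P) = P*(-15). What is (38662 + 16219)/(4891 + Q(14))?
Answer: 54881/4681 ≈ 11.724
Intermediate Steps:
Q(P) = -15*P
(38662 + 16219)/(4891 + Q(14)) = (38662 + 16219)/(4891 - 15*14) = 54881/(4891 - 210) = 54881/4681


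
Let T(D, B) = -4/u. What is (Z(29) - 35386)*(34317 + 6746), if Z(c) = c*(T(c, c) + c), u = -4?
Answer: -1417330508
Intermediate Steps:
T(D, B) = 1 (T(D, B) = -4/(-4) = -4*(-1/4) = 1)
Z(c) = c*(1 + c)
(Z(29) - 35386)*(34317 + 6746) = (29*(1 + 29) - 35386)*(34317 + 6746) = (29*30 - 35386)*41063 = (870 - 35386)*41063 = -34516*41063 = -1417330508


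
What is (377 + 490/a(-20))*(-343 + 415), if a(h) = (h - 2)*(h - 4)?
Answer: 299319/11 ≈ 27211.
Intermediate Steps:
a(h) = (-4 + h)*(-2 + h) (a(h) = (-2 + h)*(-4 + h) = (-4 + h)*(-2 + h))
(377 + 490/a(-20))*(-343 + 415) = (377 + 490/(8 + (-20)² - 6*(-20)))*(-343 + 415) = (377 + 490/(8 + 400 + 120))*72 = (377 + 490/528)*72 = (377 + 490*(1/528))*72 = (377 + 245/264)*72 = (99773/264)*72 = 299319/11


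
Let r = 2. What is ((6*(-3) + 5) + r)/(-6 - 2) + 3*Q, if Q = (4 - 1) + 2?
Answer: 131/8 ≈ 16.375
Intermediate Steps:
Q = 5 (Q = 3 + 2 = 5)
((6*(-3) + 5) + r)/(-6 - 2) + 3*Q = ((6*(-3) + 5) + 2)/(-6 - 2) + 3*5 = ((-18 + 5) + 2)/(-8) + 15 = (-13 + 2)*(-⅛) + 15 = -11*(-⅛) + 15 = 11/8 + 15 = 131/8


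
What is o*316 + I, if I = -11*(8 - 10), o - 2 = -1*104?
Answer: -32210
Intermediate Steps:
o = -102 (o = 2 - 1*104 = 2 - 104 = -102)
I = 22 (I = -11*(-2) = 22)
o*316 + I = -102*316 + 22 = -32232 + 22 = -32210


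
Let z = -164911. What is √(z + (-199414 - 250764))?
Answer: I*√615089 ≈ 784.28*I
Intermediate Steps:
√(z + (-199414 - 250764)) = √(-164911 + (-199414 - 250764)) = √(-164911 - 450178) = √(-615089) = I*√615089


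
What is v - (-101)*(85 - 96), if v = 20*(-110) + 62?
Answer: -3249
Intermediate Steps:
v = -2138 (v = -2200 + 62 = -2138)
v - (-101)*(85 - 96) = -2138 - (-101)*(85 - 96) = -2138 - (-101)*(-11) = -2138 - 1*1111 = -2138 - 1111 = -3249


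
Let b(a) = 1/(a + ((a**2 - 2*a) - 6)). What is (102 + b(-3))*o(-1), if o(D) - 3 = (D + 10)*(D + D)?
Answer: -3065/2 ≈ -1532.5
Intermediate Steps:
b(a) = 1/(-6 + a**2 - a) (b(a) = 1/(a + (-6 + a**2 - 2*a)) = 1/(-6 + a**2 - a))
o(D) = 3 + 2*D*(10 + D) (o(D) = 3 + (D + 10)*(D + D) = 3 + (10 + D)*(2*D) = 3 + 2*D*(10 + D))
(102 + b(-3))*o(-1) = (102 + 1/(-6 + (-3)**2 - 1*(-3)))*(3 + 2*(-1)**2 + 20*(-1)) = (102 + 1/(-6 + 9 + 3))*(3 + 2*1 - 20) = (102 + 1/6)*(3 + 2 - 20) = (102 + 1/6)*(-15) = (613/6)*(-15) = -3065/2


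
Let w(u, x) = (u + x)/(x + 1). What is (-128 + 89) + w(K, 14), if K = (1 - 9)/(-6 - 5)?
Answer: -2091/55 ≈ -38.018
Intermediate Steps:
K = 8/11 (K = -8/(-11) = -8*(-1/11) = 8/11 ≈ 0.72727)
w(u, x) = (u + x)/(1 + x)
(-128 + 89) + w(K, 14) = (-128 + 89) + (8/11 + 14)/(1 + 14) = -39 + (162/11)/15 = -39 + (1/15)*(162/11) = -39 + 54/55 = -2091/55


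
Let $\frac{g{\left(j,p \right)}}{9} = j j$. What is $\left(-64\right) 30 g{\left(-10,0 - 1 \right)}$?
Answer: $-1728000$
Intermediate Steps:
$g{\left(j,p \right)} = 9 j^{2}$ ($g{\left(j,p \right)} = 9 j j = 9 j^{2}$)
$\left(-64\right) 30 g{\left(-10,0 - 1 \right)} = \left(-64\right) 30 \cdot 9 \left(-10\right)^{2} = - 1920 \cdot 9 \cdot 100 = \left(-1920\right) 900 = -1728000$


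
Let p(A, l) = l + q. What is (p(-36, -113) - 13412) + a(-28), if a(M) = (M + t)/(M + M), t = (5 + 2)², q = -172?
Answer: -109579/8 ≈ -13697.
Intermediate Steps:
p(A, l) = -172 + l (p(A, l) = l - 172 = -172 + l)
t = 49 (t = 7² = 49)
a(M) = (49 + M)/(2*M) (a(M) = (M + 49)/(M + M) = (49 + M)/((2*M)) = (49 + M)*(1/(2*M)) = (49 + M)/(2*M))
(p(-36, -113) - 13412) + a(-28) = ((-172 - 113) - 13412) + (½)*(49 - 28)/(-28) = (-285 - 13412) + (½)*(-1/28)*21 = -13697 - 3/8 = -109579/8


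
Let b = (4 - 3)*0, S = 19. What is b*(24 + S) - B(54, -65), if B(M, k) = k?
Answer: 65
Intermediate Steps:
b = 0 (b = 1*0 = 0)
b*(24 + S) - B(54, -65) = 0*(24 + 19) - 1*(-65) = 0*43 + 65 = 0 + 65 = 65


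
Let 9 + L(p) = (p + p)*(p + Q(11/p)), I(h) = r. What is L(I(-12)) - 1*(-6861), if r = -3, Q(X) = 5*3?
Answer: 6780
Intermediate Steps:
Q(X) = 15
I(h) = -3
L(p) = -9 + 2*p*(15 + p) (L(p) = -9 + (p + p)*(p + 15) = -9 + (2*p)*(15 + p) = -9 + 2*p*(15 + p))
L(I(-12)) - 1*(-6861) = (-9 + 2*(-3)**2 + 30*(-3)) - 1*(-6861) = (-9 + 2*9 - 90) + 6861 = (-9 + 18 - 90) + 6861 = -81 + 6861 = 6780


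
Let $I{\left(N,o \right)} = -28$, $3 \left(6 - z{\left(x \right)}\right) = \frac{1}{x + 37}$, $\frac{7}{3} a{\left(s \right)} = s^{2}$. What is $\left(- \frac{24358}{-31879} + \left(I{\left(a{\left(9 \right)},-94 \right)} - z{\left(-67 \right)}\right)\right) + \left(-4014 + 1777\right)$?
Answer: $- \frac{6513588469}{2869110} \approx -2270.2$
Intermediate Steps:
$a{\left(s \right)} = \frac{3 s^{2}}{7}$
$z{\left(x \right)} = 6 - \frac{1}{3 \left(37 + x\right)}$ ($z{\left(x \right)} = 6 - \frac{1}{3 \left(x + 37\right)} = 6 - \frac{1}{3 \left(37 + x\right)}$)
$\left(- \frac{24358}{-31879} + \left(I{\left(a{\left(9 \right)},-94 \right)} - z{\left(-67 \right)}\right)\right) + \left(-4014 + 1777\right) = \left(- \frac{24358}{-31879} - \left(28 + \frac{665 + 18 \left(-67\right)}{3 \left(37 - 67\right)}\right)\right) + \left(-4014 + 1777\right) = \left(\left(-24358\right) \left(- \frac{1}{31879}\right) - \left(28 + \frac{665 - 1206}{3 \left(-30\right)}\right)\right) - 2237 = \left(\frac{24358}{31879} - \left(28 + \frac{1}{3} \left(- \frac{1}{30}\right) \left(-541\right)\right)\right) - 2237 = \left(\frac{24358}{31879} - \frac{3061}{90}\right) - 2237 = - \frac{95389399}{2869110} - 2237 = - \frac{6513588469}{2869110}$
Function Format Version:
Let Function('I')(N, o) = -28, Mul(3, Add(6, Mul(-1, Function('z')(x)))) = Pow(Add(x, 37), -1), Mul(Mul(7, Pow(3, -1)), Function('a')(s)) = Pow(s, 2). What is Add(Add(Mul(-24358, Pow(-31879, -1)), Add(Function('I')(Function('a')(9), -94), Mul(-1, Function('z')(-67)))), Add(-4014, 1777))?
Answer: Rational(-6513588469, 2869110) ≈ -2270.2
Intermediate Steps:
Function('a')(s) = Mul(Rational(3, 7), Pow(s, 2))
Function('z')(x) = Add(6, Mul(Rational(-1, 3), Pow(Add(37, x), -1))) (Function('z')(x) = Add(6, Mul(Rational(-1, 3), Pow(Add(x, 37), -1))) = Add(6, Mul(Rational(-1, 3), Pow(Add(37, x), -1))))
Add(Add(Mul(-24358, Pow(-31879, -1)), Add(Function('I')(Function('a')(9), -94), Mul(-1, Function('z')(-67)))), Add(-4014, 1777)) = Add(Add(Mul(-24358, Pow(-31879, -1)), Add(-28, Mul(-1, Mul(Rational(1, 3), Pow(Add(37, -67), -1), Add(665, Mul(18, -67)))))), Add(-4014, 1777)) = Add(Add(Mul(-24358, Rational(-1, 31879)), Add(-28, Mul(-1, Mul(Rational(1, 3), Pow(-30, -1), Add(665, -1206))))), -2237) = Add(Add(Rational(24358, 31879), Add(-28, Mul(-1, Mul(Rational(1, 3), Rational(-1, 30), -541)))), -2237) = Add(Add(Rational(24358, 31879), Add(-28, Mul(-1, Rational(541, 90)))), -2237) = Add(Add(Rational(24358, 31879), Add(-28, Rational(-541, 90))), -2237) = Add(Add(Rational(24358, 31879), Rational(-3061, 90)), -2237) = Add(Rational(-95389399, 2869110), -2237) = Rational(-6513588469, 2869110)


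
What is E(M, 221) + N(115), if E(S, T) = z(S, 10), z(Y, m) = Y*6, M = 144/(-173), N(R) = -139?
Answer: -24911/173 ≈ -143.99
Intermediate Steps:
M = -144/173 (M = 144*(-1/173) = -144/173 ≈ -0.83237)
z(Y, m) = 6*Y
E(S, T) = 6*S
E(M, 221) + N(115) = 6*(-144/173) - 139 = -864/173 - 139 = -24911/173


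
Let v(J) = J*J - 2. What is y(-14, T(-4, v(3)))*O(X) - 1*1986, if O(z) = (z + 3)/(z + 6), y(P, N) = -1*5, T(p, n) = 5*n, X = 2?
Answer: -15913/8 ≈ -1989.1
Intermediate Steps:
v(J) = -2 + J**2 (v(J) = J**2 - 2 = -2 + J**2)
y(P, N) = -5
O(z) = (3 + z)/(6 + z)
y(-14, T(-4, v(3)))*O(X) - 1*1986 = -5*(3 + 2)/(6 + 2) - 1*1986 = -5*5/8 - 1986 = -25/8 - 1986 = -15913/8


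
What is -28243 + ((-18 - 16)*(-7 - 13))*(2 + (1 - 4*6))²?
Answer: 271637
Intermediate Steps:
-28243 + ((-18 - 16)*(-7 - 13))*(2 + (1 - 4*6))² = -28243 + (-34*(-20))*(2 + (1 - 24))² = -28243 + 680*(2 - 23)² = -28243 + 680*(-21)² = -28243 + 680*441 = -28243 + 299880 = 271637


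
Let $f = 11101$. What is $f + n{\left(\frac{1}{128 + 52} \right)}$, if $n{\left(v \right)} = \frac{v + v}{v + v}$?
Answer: $11102$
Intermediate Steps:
$n{\left(v \right)} = 1$ ($n{\left(v \right)} = \frac{2 v}{2 v} = 2 v \frac{1}{2 v} = 1$)
$f + n{\left(\frac{1}{128 + 52} \right)} = 11101 + 1 = 11102$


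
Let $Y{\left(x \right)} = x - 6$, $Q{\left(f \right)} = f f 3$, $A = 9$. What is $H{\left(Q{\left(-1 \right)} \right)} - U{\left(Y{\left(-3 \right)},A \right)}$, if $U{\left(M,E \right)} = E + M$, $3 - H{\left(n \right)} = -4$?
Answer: $7$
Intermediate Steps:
$Q{\left(f \right)} = 3 f^{2}$ ($Q{\left(f \right)} = f^{2} \cdot 3 = 3 f^{2}$)
$Y{\left(x \right)} = -6 + x$ ($Y{\left(x \right)} = x - 6 = -6 + x$)
$H{\left(n \right)} = 7$ ($H{\left(n \right)} = 3 - -4 = 3 + 4 = 7$)
$H{\left(Q{\left(-1 \right)} \right)} - U{\left(Y{\left(-3 \right)},A \right)} = 7 - \left(9 - 9\right) = 7 - 0 = 7 + 0 = 7$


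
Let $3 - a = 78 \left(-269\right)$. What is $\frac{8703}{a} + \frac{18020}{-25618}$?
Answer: $- \frac{25866041}{89598955} \approx -0.28869$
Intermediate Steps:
$a = 20985$ ($a = 3 - 78 \left(-269\right) = 3 - -20982 = 3 + 20982 = 20985$)
$\frac{8703}{a} + \frac{18020}{-25618} = \frac{8703}{20985} + \frac{18020}{-25618} = 8703 \cdot \frac{1}{20985} + 18020 \left(- \frac{1}{25618}\right) = \frac{2901}{6995} - \frac{9010}{12809} = - \frac{25866041}{89598955}$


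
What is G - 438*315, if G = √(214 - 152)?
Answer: -137970 + √62 ≈ -1.3796e+5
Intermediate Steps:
G = √62 ≈ 7.8740
G - 438*315 = √62 - 438*315 = √62 - 137970 = -137970 + √62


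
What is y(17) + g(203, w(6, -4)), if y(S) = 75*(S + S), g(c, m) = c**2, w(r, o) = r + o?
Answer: 43759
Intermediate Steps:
w(r, o) = o + r
y(S) = 150*S (y(S) = 75*(2*S) = 150*S)
y(17) + g(203, w(6, -4)) = 150*17 + 203**2 = 2550 + 41209 = 43759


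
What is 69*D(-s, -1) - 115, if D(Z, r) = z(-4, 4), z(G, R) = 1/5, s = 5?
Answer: -506/5 ≈ -101.20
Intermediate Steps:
z(G, R) = ⅕
D(Z, r) = ⅕
69*D(-s, -1) - 115 = 69*(⅕) - 115 = 69/5 - 115 = -506/5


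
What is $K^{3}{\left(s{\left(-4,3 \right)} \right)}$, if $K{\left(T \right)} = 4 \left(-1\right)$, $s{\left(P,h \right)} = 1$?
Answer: $-64$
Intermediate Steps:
$K{\left(T \right)} = -4$
$K^{3}{\left(s{\left(-4,3 \right)} \right)} = \left(-4\right)^{3} = -64$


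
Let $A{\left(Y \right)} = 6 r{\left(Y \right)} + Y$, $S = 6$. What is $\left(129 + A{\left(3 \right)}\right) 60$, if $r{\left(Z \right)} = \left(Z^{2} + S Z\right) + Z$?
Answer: $18720$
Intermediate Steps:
$r{\left(Z \right)} = Z^{2} + 7 Z$ ($r{\left(Z \right)} = \left(Z^{2} + 6 Z\right) + Z = Z^{2} + 7 Z$)
$A{\left(Y \right)} = Y + 6 Y \left(7 + Y\right)$ ($A{\left(Y \right)} = 6 Y \left(7 + Y\right) + Y = Y + 6 Y \left(7 + Y\right)$)
$\left(129 + A{\left(3 \right)}\right) 60 = \left(129 + 3 \left(43 + 6 \cdot 3\right)\right) 60 = \left(129 + 3 \left(43 + 18\right)\right) 60 = \left(129 + 3 \cdot 61\right) 60 = \left(129 + 183\right) 60 = 312 \cdot 60 = 18720$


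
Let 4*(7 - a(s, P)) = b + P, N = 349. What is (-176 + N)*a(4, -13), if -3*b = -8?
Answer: 19895/12 ≈ 1657.9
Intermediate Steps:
b = 8/3 (b = -⅓*(-8) = 8/3 ≈ 2.6667)
a(s, P) = 19/3 - P/4 (a(s, P) = 7 - (8/3 + P)/4 = 7 + (-⅔ - P/4) = 19/3 - P/4)
(-176 + N)*a(4, -13) = (-176 + 349)*(19/3 - ¼*(-13)) = 173*(19/3 + 13/4) = 173*(115/12) = 19895/12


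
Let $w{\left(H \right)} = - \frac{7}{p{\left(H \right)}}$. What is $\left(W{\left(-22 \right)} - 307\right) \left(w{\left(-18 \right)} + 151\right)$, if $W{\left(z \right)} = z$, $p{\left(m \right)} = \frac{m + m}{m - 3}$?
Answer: $- \frac{580027}{12} \approx -48336.0$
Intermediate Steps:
$p{\left(m \right)} = \frac{2 m}{-3 + m}$
$w{\left(H \right)} = - \frac{7 \left(-3 + H\right)}{2 H}$ ($w{\left(H \right)} = - \frac{7}{2 H \frac{1}{-3 + H}} = - 7 \frac{-3 + H}{2 H} = - \frac{7 \left(-3 + H\right)}{2 H}$)
$\left(W{\left(-22 \right)} - 307\right) \left(w{\left(-18 \right)} + 151\right) = \left(-22 - 307\right) \left(\frac{7 \left(3 - -18\right)}{2 \left(-18\right)} + 151\right) = - 329 \left(\frac{7}{2} \left(- \frac{1}{18}\right) \left(3 + 18\right) + 151\right) = - 329 \left(\frac{7}{2} \left(- \frac{1}{18}\right) 21 + 151\right) = - 329 \left(- \frac{49}{12} + 151\right) = \left(-329\right) \frac{1763}{12} = - \frac{580027}{12}$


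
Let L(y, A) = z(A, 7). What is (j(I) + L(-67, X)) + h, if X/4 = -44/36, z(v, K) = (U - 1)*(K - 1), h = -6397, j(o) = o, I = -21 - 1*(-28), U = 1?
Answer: -6390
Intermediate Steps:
I = 7 (I = -21 + 28 = 7)
z(v, K) = 0 (z(v, K) = (1 - 1)*(K - 1) = 0*(-1 + K) = 0)
X = -44/9 (X = 4*(-44/36) = 4*(-44*1/36) = 4*(-11/9) = -44/9 ≈ -4.8889)
L(y, A) = 0
(j(I) + L(-67, X)) + h = (7 + 0) - 6397 = 7 - 6397 = -6390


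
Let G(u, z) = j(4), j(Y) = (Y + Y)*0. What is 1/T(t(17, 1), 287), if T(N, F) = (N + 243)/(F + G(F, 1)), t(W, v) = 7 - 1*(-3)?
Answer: 287/253 ≈ 1.1344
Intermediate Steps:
j(Y) = 0 (j(Y) = (2*Y)*0 = 0)
G(u, z) = 0
t(W, v) = 10 (t(W, v) = 7 + 3 = 10)
T(N, F) = (243 + N)/F (T(N, F) = (N + 243)/(F + 0) = (243 + N)/F)
1/T(t(17, 1), 287) = 1/((243 + 10)/287) = 1/((1/287)*253) = 1/(253/287) = 287/253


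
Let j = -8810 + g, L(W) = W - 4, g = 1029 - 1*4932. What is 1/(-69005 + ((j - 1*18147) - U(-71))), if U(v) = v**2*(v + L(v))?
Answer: 1/636121 ≈ 1.5720e-6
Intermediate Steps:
g = -3903 (g = 1029 - 4932 = -3903)
L(W) = -4 + W
j = -12713 (j = -8810 - 3903 = -12713)
U(v) = v**2*(-4 + 2*v) (U(v) = v**2*(v + (-4 + v)) = v**2*(-4 + 2*v))
1/(-69005 + ((j - 1*18147) - U(-71))) = 1/(-69005 + ((-12713 - 1*18147) - 2*(-71)**2*(-2 - 71))) = 1/(-69005 + ((-12713 - 18147) - 2*5041*(-73))) = 1/(-69005 + (-30860 - 1*(-735986))) = 1/(-69005 + (-30860 + 735986)) = 1/(-69005 + 705126) = 1/636121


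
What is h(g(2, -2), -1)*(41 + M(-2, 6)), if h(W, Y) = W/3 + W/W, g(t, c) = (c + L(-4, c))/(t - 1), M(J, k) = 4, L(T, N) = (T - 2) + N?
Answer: -105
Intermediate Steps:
L(T, N) = -2 + N + T (L(T, N) = (-2 + T) + N = -2 + N + T)
g(t, c) = (-6 + 2*c)/(-1 + t) (g(t, c) = (c + (-2 + c - 4))/(t - 1) = (c + (-6 + c))/(-1 + t) = (-6 + 2*c)/(-1 + t))
h(W, Y) = 1 + W/3 (h(W, Y) = W*(⅓) + 1 = W/3 + 1 = 1 + W/3)
h(g(2, -2), -1)*(41 + M(-2, 6)) = (1 + (2*(-3 - 2)/(-1 + 2))/3)*(41 + 4) = (1 + (2*(-5)/1)/3)*45 = (1 + (2*1*(-5))/3)*45 = (1 + (⅓)*(-10))*45 = (1 - 10/3)*45 = -7/3*45 = -105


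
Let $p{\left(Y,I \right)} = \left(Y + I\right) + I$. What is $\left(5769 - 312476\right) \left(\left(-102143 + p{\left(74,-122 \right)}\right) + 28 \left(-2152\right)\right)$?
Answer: $49861050283$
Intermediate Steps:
$p{\left(Y,I \right)} = Y + 2 I$ ($p{\left(Y,I \right)} = \left(I + Y\right) + I = Y + 2 I$)
$\left(5769 - 312476\right) \left(\left(-102143 + p{\left(74,-122 \right)}\right) + 28 \left(-2152\right)\right) = \left(5769 - 312476\right) \left(\left(-102143 + \left(74 + 2 \left(-122\right)\right)\right) + 28 \left(-2152\right)\right) = - 306707 \left(\left(-102143 + \left(74 - 244\right)\right) - 60256\right) = - 306707 \left(\left(-102143 - 170\right) - 60256\right) = - 306707 \left(-102313 - 60256\right) = \left(-306707\right) \left(-162569\right) = 49861050283$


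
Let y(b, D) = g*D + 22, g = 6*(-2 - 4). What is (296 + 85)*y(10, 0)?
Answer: 8382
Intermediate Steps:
g = -36 (g = 6*(-6) = -36)
y(b, D) = 22 - 36*D (y(b, D) = -36*D + 22 = 22 - 36*D)
(296 + 85)*y(10, 0) = (296 + 85)*(22 - 36*0) = 381*(22 + 0) = 381*22 = 8382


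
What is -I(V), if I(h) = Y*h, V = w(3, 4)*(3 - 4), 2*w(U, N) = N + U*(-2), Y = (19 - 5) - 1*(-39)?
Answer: -53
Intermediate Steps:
Y = 53 (Y = 14 + 39 = 53)
w(U, N) = N/2 - U (w(U, N) = (N + U*(-2))/2 = (N - 2*U)/2 = N/2 - U)
V = 1 (V = ((½)*4 - 1*3)*(3 - 4) = (2 - 3)*(-1) = -1*(-1) = 1)
I(h) = 53*h
-I(V) = -53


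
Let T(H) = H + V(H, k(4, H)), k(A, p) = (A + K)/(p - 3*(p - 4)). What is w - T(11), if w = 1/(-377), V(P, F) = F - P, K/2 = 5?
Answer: 2634/1885 ≈ 1.3973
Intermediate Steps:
K = 10 (K = 2*5 = 10)
k(A, p) = (10 + A)/(12 - 2*p) (k(A, p) = (A + 10)/(p - 3*(p - 4)) = (10 + A)/(p - 3*(-4 + p)) = (10 + A)/(p + (12 - 3*p)) = (10 + A)/(12 - 2*p))
w = -1/377 ≈ -0.0026525
T(H) = -7/(-6 + H) (T(H) = H + ((-10 - 1*4)/(2*(-6 + H)) - H) = H + ((-10 - 4)/(2*(-6 + H)) - H) = H + ((½)*(-14)/(-6 + H) - H) = H + (-7/(-6 + H) - H) = H + (-H - 7/(-6 + H)) = -7/(-6 + H))
w - T(11) = -1/377 - (-7)/(-6 + 11) = -1/377 - (-7)/5 = -1/377 - 1*(-7/5) = -1/377 + 7/5 = 2634/1885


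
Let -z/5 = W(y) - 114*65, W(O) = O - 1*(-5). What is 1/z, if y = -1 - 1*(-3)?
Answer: 1/37015 ≈ 2.7016e-5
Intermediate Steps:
y = 2 (y = -1 + 3 = 2)
W(O) = 5 + O (W(O) = O + 5 = 5 + O)
z = 37015 (z = -5*((5 + 2) - 114*65) = -5*(7 - 7410) = -5*(-7403) = 37015)
1/z = 1/37015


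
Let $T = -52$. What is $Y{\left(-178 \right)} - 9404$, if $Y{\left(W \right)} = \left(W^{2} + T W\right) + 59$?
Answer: $31595$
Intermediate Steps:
$Y{\left(W \right)} = 59 + W^{2} - 52 W$ ($Y{\left(W \right)} = \left(W^{2} - 52 W\right) + 59 = 59 + W^{2} - 52 W$)
$Y{\left(-178 \right)} - 9404 = \left(59 + \left(-178\right)^{2} - -9256\right) - 9404 = \left(59 + 31684 + 9256\right) - 9404 = 40999 - 9404 = 31595$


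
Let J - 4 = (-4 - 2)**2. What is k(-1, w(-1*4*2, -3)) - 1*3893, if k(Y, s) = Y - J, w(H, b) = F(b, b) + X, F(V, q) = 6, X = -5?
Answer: -3934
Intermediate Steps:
J = 40 (J = 4 + (-4 - 2)**2 = 4 + (-6)**2 = 4 + 36 = 40)
w(H, b) = 1 (w(H, b) = 6 - 5 = 1)
k(Y, s) = -40 + Y (k(Y, s) = Y - 1*40 = Y - 40 = -40 + Y)
k(-1, w(-1*4*2, -3)) - 1*3893 = (-40 - 1) - 1*3893 = -41 - 3893 = -3934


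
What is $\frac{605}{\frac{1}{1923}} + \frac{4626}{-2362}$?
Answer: $\frac{1373990802}{1181} \approx 1.1634 \cdot 10^{6}$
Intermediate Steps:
$\frac{605}{\frac{1}{1923}} + \frac{4626}{-2362} = 605 \frac{1}{\frac{1}{1923}} + 4626 \left(- \frac{1}{2362}\right) = 605 \cdot 1923 - \frac{2313}{1181} = 1163415 - \frac{2313}{1181} = \frac{1373990802}{1181}$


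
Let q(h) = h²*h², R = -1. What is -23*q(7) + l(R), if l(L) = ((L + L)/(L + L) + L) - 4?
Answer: -55227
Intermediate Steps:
q(h) = h⁴
l(L) = -3 + L (l(L) = ((2*L)/((2*L)) + L) - 4 = ((2*L)*(1/(2*L)) + L) - 4 = (1 + L) - 4 = -3 + L)
-23*q(7) + l(R) = -23*7⁴ + (-3 - 1) = -23*2401 - 4 = -55223 - 4 = -55227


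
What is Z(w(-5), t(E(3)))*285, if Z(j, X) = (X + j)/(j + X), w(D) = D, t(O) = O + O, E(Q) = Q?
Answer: 285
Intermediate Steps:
t(O) = 2*O
Z(j, X) = 1 (Z(j, X) = (X + j)/(X + j) = 1)
Z(w(-5), t(E(3)))*285 = 1*285 = 285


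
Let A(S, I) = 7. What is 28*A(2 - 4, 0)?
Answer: 196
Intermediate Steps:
28*A(2 - 4, 0) = 28*7 = 196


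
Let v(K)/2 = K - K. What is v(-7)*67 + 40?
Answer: 40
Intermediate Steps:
v(K) = 0 (v(K) = 2*(K - K) = 2*0 = 0)
v(-7)*67 + 40 = 0*67 + 40 = 0 + 40 = 40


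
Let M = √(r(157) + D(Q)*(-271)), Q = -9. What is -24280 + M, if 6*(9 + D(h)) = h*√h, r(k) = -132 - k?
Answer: -24280 + √(8600 + 4878*I)/2 ≈ -24232.0 + 12.684*I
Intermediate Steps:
D(h) = -9 + h^(3/2)/6 (D(h) = -9 + (h*√h)/6 = -9 + h^(3/2)/6)
M = √(2150 + 2439*I/2) (M = √((-132 - 1*157) + (-9 + (-9)^(3/2)/6)*(-271)) = √((-132 - 157) + (-9 + (-27*I)/6)*(-271)) = √(-289 + (-9 - 9*I/2)*(-271)) = √(-289 + (2439 + 2439*I/2)) = √(2150 + 2439*I/2) ≈ 48.072 + 12.684*I)
-24280 + M = -24280 + √(8600 + 4878*I)/2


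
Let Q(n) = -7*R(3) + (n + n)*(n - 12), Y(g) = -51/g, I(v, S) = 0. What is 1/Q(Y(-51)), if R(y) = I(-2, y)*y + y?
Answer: -1/43 ≈ -0.023256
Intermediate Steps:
R(y) = y (R(y) = 0*y + y = 0 + y = y)
Q(n) = -21 + 2*n*(-12 + n) (Q(n) = -7*3 + (n + n)*(n - 12) = -21 + (2*n)*(-12 + n) = -21 + 2*n*(-12 + n))
1/Q(Y(-51)) = 1/(-21 - (-1224)/(-51) + 2*(-51/(-51))²) = 1/(-21 - (-1224)*(-1)/51 + 2*(-51*(-1/51))²) = 1/(-21 - 24*1 + 2*1²) = 1/(-21 - 24 + 2*1) = 1/(-21 - 24 + 2) = 1/(-43) = -1/43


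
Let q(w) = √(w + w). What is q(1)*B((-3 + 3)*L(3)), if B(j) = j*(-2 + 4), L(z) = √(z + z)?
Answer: 0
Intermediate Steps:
L(z) = √2*√z (L(z) = √(2*z) = √2*√z)
q(w) = √2*√w (q(w) = √(2*w) = √2*√w)
B(j) = 2*j (B(j) = j*2 = 2*j)
q(1)*B((-3 + 3)*L(3)) = (√2*√1)*(2*((-3 + 3)*(√2*√3))) = (√2*1)*(2*(0*√6)) = √2*(2*0) = √2*0 = 0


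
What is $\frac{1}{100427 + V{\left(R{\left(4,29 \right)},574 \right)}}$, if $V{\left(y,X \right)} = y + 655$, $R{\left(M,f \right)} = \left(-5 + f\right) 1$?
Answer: $\frac{1}{101106} \approx 9.8906 \cdot 10^{-6}$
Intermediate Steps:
$R{\left(M,f \right)} = -5 + f$
$V{\left(y,X \right)} = 655 + y$
$\frac{1}{100427 + V{\left(R{\left(4,29 \right)},574 \right)}} = \frac{1}{100427 + \left(655 + \left(-5 + 29\right)\right)} = \frac{1}{100427 + \left(655 + 24\right)} = \frac{1}{100427 + 679} = \frac{1}{101106}$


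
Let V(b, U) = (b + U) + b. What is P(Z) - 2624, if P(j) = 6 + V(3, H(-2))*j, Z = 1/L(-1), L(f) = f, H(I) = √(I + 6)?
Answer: -2626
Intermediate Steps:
H(I) = √(6 + I)
V(b, U) = U + 2*b (V(b, U) = (U + b) + b = U + 2*b)
Z = -1 (Z = 1/(-1) = -1)
P(j) = 6 + 8*j (P(j) = 6 + (√(6 - 2) + 2*3)*j = 6 + (√4 + 6)*j = 6 + (2 + 6)*j = 6 + 8*j)
P(Z) - 2624 = (6 + 8*(-1)) - 2624 = (6 - 8) - 2624 = -2 - 2624 = -2626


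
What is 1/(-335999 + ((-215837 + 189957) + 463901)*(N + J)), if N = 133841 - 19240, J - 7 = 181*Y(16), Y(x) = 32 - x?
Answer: 1/51468883585 ≈ 1.9429e-11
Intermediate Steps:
J = 2903 (J = 7 + 181*(32 - 1*16) = 7 + 181*(32 - 16) = 7 + 181*16 = 7 + 2896 = 2903)
N = 114601
1/(-335999 + ((-215837 + 189957) + 463901)*(N + J)) = 1/(-335999 + ((-215837 + 189957) + 463901)*(114601 + 2903)) = 1/(-335999 + (-25880 + 463901)*117504) = 1/(-335999 + 438021*117504) = 1/(-335999 + 51469219584) = 1/51468883585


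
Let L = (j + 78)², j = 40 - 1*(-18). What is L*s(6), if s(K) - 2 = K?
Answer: 147968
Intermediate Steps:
j = 58 (j = 40 + 18 = 58)
s(K) = 2 + K
L = 18496 (L = (58 + 78)² = 136² = 18496)
L*s(6) = 18496*(2 + 6) = 18496*8 = 147968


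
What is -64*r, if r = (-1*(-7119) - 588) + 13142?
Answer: -1259072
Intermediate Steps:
r = 19673 (r = (7119 - 588) + 13142 = 6531 + 13142 = 19673)
-64*r = -64*19673 = -1259072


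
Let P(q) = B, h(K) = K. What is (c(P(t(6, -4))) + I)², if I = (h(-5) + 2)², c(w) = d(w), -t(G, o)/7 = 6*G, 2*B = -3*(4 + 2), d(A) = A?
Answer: 0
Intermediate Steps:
B = -9 (B = (-3*(4 + 2))/2 = (-3*6)/2 = (½)*(-18) = -9)
t(G, o) = -42*G
P(q) = -9
c(w) = w
I = 9 (I = (-5 + 2)² = (-3)² = 9)
(c(P(t(6, -4))) + I)² = (-9 + 9)² = 0² = 0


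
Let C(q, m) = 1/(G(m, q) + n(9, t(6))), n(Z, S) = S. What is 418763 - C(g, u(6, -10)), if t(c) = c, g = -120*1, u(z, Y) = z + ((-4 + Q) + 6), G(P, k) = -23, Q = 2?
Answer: 7118972/17 ≈ 4.1876e+5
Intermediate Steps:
u(z, Y) = 4 + z (u(z, Y) = z + ((-4 + 2) + 6) = z + (-2 + 6) = z + 4 = 4 + z)
g = -120
C(q, m) = -1/17 (C(q, m) = 1/(-23 + 6) = 1/(-17) = -1/17)
418763 - C(g, u(6, -10)) = 418763 - 1*(-1/17) = 418763 + 1/17 = 7118972/17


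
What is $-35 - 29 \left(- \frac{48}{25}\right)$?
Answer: $\frac{517}{25} \approx 20.68$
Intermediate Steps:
$-35 - 29 \left(- \frac{48}{25}\right) = -35 - 29 \left(\left(-48\right) \frac{1}{25}\right) = -35 - - \frac{1392}{25} = -35 + \frac{1392}{25} = \frac{517}{25}$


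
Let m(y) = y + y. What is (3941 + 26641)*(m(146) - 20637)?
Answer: -622190790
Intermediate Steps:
m(y) = 2*y
(3941 + 26641)*(m(146) - 20637) = (3941 + 26641)*(2*146 - 20637) = 30582*(292 - 20637) = 30582*(-20345) = -622190790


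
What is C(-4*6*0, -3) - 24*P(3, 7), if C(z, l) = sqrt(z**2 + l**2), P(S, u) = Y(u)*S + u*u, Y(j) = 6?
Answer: -1605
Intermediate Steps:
P(S, u) = u**2 + 6*S (P(S, u) = 6*S + u*u = 6*S + u**2 = u**2 + 6*S)
C(z, l) = sqrt(l**2 + z**2)
C(-4*6*0, -3) - 24*P(3, 7) = sqrt((-3)**2 + (-4*6*0)**2) - 24*(7**2 + 6*3) = sqrt(9 + (-24*0)**2) - 24*(49 + 18) = sqrt(9 + 0**2) - 24*67 = sqrt(9 + 0) - 1608 = sqrt(9) - 1608 = 3 - 1608 = -1605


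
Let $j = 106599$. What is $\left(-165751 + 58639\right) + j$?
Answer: $-513$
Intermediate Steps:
$\left(-165751 + 58639\right) + j = \left(-165751 + 58639\right) + 106599 = -107112 + 106599 = -513$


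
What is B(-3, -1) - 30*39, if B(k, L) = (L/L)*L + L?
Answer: -1172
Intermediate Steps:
B(k, L) = 2*L (B(k, L) = 1*L + L = L + L = 2*L)
B(-3, -1) - 30*39 = 2*(-1) - 30*39 = -2 - 1170 = -1172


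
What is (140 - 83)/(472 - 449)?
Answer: 57/23 ≈ 2.4783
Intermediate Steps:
(140 - 83)/(472 - 449) = 57/23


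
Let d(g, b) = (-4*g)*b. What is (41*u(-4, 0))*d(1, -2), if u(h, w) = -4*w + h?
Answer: -1312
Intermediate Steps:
u(h, w) = h - 4*w
d(g, b) = -4*b*g
(41*u(-4, 0))*d(1, -2) = (41*(-4 - 4*0))*(-4*(-2)*1) = (41*(-4 + 0))*8 = (41*(-4))*8 = -164*8 = -1312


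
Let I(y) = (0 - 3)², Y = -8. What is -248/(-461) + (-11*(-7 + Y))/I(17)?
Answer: 26099/1383 ≈ 18.871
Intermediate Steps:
I(y) = 9 (I(y) = (-3)² = 9)
-248/(-461) + (-11*(-7 + Y))/I(17) = -248/(-461) - 11*(-7 - 8)/9 = -248*(-1/461) - 11*(-15)*(⅑) = 248/461 + 165*(⅑) = 248/461 + 55/3 = 26099/1383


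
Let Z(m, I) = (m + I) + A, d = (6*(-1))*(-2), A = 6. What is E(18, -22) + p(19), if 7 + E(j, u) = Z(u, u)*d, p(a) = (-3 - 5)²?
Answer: -399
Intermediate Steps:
p(a) = 64 (p(a) = (-8)² = 64)
d = 12 (d = -6*(-2) = 12)
Z(m, I) = 6 + I + m (Z(m, I) = (m + I) + 6 = (I + m) + 6 = 6 + I + m)
E(j, u) = 65 + 24*u (E(j, u) = -7 + (6 + u + u)*12 = -7 + (6 + 2*u)*12 = -7 + (72 + 24*u) = 65 + 24*u)
E(18, -22) + p(19) = (65 + 24*(-22)) + 64 = (65 - 528) + 64 = -463 + 64 = -399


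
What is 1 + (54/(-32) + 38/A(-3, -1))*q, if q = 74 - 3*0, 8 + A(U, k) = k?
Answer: -31415/72 ≈ -436.32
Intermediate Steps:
A(U, k) = -8 + k
q = 74 (q = 74 - 1*0 = 74 + 0 = 74)
1 + (54/(-32) + 38/A(-3, -1))*q = 1 + (54/(-32) + 38/(-8 - 1))*74 = 1 + (54*(-1/32) + 38/(-9))*74 = 1 + (-27/16 + 38*(-⅑))*74 = 1 + (-27/16 - 38/9)*74 = 1 - 851/144*74 = 1 - 31487/72 = -31415/72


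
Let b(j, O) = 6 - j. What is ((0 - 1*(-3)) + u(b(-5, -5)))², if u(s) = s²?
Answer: 15376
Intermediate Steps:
((0 - 1*(-3)) + u(b(-5, -5)))² = ((0 - 1*(-3)) + (6 - 1*(-5))²)² = ((0 + 3) + (6 + 5)²)² = (3 + 11²)² = (3 + 121)² = 124² = 15376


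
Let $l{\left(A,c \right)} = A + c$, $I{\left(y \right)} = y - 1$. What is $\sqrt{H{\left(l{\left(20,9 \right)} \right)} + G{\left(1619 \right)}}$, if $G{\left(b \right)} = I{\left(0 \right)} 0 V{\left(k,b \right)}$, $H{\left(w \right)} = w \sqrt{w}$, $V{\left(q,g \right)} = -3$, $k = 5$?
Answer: $29^{\frac{3}{4}} \approx 12.497$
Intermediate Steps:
$I{\left(y \right)} = -1 + y$ ($I{\left(y \right)} = y - 1 = -1 + y$)
$H{\left(w \right)} = w^{\frac{3}{2}}$
$G{\left(b \right)} = 0$ ($G{\left(b \right)} = \left(-1 + 0\right) 0 \left(-3\right) = \left(-1\right) 0 \left(-3\right) = 0 \left(-3\right) = 0$)
$\sqrt{H{\left(l{\left(20,9 \right)} \right)} + G{\left(1619 \right)}} = \sqrt{\left(20 + 9\right)^{\frac{3}{2}} + 0} = \sqrt{29^{\frac{3}{2}} + 0} = \sqrt{29 \sqrt{29} + 0} = \sqrt{29 \sqrt{29}} = 29^{\frac{3}{4}}$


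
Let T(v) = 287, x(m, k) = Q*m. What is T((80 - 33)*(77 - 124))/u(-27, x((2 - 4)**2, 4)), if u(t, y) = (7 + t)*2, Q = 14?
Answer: -287/40 ≈ -7.1750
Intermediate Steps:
x(m, k) = 14*m
u(t, y) = 14 + 2*t
T((80 - 33)*(77 - 124))/u(-27, x((2 - 4)**2, 4)) = 287/(14 + 2*(-27)) = 287/(14 - 54) = 287/(-40) = 287*(-1/40) = -287/40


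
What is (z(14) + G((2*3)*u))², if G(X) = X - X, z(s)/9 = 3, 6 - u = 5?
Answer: 729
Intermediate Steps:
u = 1 (u = 6 - 1*5 = 6 - 5 = 1)
z(s) = 27 (z(s) = 9*3 = 27)
G(X) = 0
(z(14) + G((2*3)*u))² = (27 + 0)² = 27² = 729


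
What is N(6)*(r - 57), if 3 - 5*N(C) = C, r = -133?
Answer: 114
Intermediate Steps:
N(C) = ⅗ - C/5
N(6)*(r - 57) = (⅗ - ⅕*6)*(-133 - 57) = (⅗ - 6/5)*(-190) = -⅗*(-190) = 114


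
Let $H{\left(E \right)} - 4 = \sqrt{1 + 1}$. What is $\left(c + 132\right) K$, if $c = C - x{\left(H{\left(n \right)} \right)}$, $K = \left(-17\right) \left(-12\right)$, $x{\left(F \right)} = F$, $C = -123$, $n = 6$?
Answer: $1020 - 204 \sqrt{2} \approx 731.5$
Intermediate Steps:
$H{\left(E \right)} = 4 + \sqrt{2}$ ($H{\left(E \right)} = 4 + \sqrt{1 + 1} = 4 + \sqrt{2}$)
$K = 204$
$c = -127 - \sqrt{2}$ ($c = -123 - \left(4 + \sqrt{2}\right) = -127 - \sqrt{2} \approx -128.41$)
$\left(c + 132\right) K = \left(\left(-127 - \sqrt{2}\right) + 132\right) 204 = \left(5 - \sqrt{2}\right) 204 = 1020 - 204 \sqrt{2}$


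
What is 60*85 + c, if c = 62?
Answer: 5162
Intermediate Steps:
60*85 + c = 60*85 + 62 = 5100 + 62 = 5162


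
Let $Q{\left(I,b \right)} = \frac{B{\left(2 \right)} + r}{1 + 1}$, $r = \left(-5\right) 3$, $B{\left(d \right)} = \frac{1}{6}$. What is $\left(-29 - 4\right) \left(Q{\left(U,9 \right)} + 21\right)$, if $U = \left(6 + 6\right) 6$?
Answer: $- \frac{1793}{4} \approx -448.25$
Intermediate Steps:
$B{\left(d \right)} = \frac{1}{6}$
$r = -15$
$U = 72$ ($U = 12 \cdot 6 = 72$)
$Q{\left(I,b \right)} = - \frac{89}{12}$ ($Q{\left(I,b \right)} = \frac{\frac{1}{6} - 15}{1 + 1} = - \frac{89}{6 \cdot 2} = \left(- \frac{89}{6}\right) \frac{1}{2} = - \frac{89}{12}$)
$\left(-29 - 4\right) \left(Q{\left(U,9 \right)} + 21\right) = \left(-29 - 4\right) \left(- \frac{89}{12} + 21\right) = \left(-33\right) \frac{163}{12} = - \frac{1793}{4}$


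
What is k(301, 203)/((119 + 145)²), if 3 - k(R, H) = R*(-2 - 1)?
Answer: 151/11616 ≈ 0.012999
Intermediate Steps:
k(R, H) = 3 + 3*R (k(R, H) = 3 - R*(-2 - 1) = 3 - R*(-3) = 3 - (-3)*R = 3 + 3*R)
k(301, 203)/((119 + 145)²) = (3 + 3*301)/((119 + 145)²) = (3 + 903)/(264²) = 906/69696 = 906*(1/69696) = 151/11616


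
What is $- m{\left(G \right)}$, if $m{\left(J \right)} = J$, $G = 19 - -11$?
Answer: $-30$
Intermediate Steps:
$G = 30$ ($G = 19 + 11 = 30$)
$- m{\left(G \right)} = \left(-1\right) 30 = -30$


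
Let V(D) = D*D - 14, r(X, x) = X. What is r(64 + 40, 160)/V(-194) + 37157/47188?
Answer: 53954931/68281036 ≈ 0.79019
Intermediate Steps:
V(D) = -14 + D² (V(D) = D² - 14 = -14 + D²)
r(64 + 40, 160)/V(-194) + 37157/47188 = (64 + 40)/(-14 + (-194)²) + 37157/47188 = 104/(-14 + 37636) + 37157*(1/47188) = 104/37622 + 37157/47188 = 104*(1/37622) + 37157/47188 = 4/1447 + 37157/47188 = 53954931/68281036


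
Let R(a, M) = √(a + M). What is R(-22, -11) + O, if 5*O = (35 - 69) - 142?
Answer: -176/5 + I*√33 ≈ -35.2 + 5.7446*I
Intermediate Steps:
R(a, M) = √(M + a)
O = -176/5 (O = ((35 - 69) - 142)/5 = (-34 - 142)/5 = (⅕)*(-176) = -176/5 ≈ -35.200)
R(-22, -11) + O = √(-11 - 22) - 176/5 = √(-33) - 176/5 = I*√33 - 176/5 = -176/5 + I*√33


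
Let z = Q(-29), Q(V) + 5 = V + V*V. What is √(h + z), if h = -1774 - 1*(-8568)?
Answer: √7601 ≈ 87.184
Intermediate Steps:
h = 6794 (h = -1774 + 8568 = 6794)
Q(V) = -5 + V + V² (Q(V) = -5 + (V + V*V) = -5 + (V + V²) = -5 + V + V²)
z = 807 (z = -5 - 29 + (-29)² = -5 - 29 + 841 = 807)
√(h + z) = √(6794 + 807) = √7601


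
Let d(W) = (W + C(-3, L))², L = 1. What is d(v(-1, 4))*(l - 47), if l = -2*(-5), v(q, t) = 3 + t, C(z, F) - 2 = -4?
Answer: -925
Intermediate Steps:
C(z, F) = -2 (C(z, F) = 2 - 4 = -2)
l = 10
d(W) = (-2 + W)² (d(W) = (W - 2)² = (-2 + W)²)
d(v(-1, 4))*(l - 47) = (-2 + (3 + 4))²*(10 - 47) = (-2 + 7)²*(-37) = 5²*(-37) = 25*(-37) = -925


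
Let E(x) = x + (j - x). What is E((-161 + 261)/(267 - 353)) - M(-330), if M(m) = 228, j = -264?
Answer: -492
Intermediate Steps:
E(x) = -264 (E(x) = x + (-264 - x) = -264)
E((-161 + 261)/(267 - 353)) - M(-330) = -264 - 1*228 = -264 - 228 = -492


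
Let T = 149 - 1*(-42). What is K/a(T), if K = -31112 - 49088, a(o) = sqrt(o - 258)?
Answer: 80200*I*sqrt(67)/67 ≈ 9798.0*I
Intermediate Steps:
T = 191 (T = 149 + 42 = 191)
a(o) = sqrt(-258 + o)
K = -80200
K/a(T) = -80200/sqrt(-258 + 191) = -80200*(-I*sqrt(67)/67) = -(-80200)*I*sqrt(67)/67 = 80200*I*sqrt(67)/67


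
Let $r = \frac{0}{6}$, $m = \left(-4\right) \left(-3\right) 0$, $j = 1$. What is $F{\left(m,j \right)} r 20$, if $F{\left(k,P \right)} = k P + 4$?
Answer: $0$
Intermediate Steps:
$m = 0$ ($m = 12 \cdot 0 = 0$)
$F{\left(k,P \right)} = 4 + P k$ ($F{\left(k,P \right)} = P k + 4 = 4 + P k$)
$r = 0$ ($r = 0 \cdot \frac{1}{6} = 0$)
$F{\left(m,j \right)} r 20 = \left(4 + 1 \cdot 0\right) 0 \cdot 20 = \left(4 + 0\right) 0 \cdot 20 = 4 \cdot 0 \cdot 20 = 0 \cdot 20 = 0$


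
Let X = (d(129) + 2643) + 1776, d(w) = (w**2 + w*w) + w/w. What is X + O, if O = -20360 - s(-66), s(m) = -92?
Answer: 17434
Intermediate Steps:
d(w) = 1 + 2*w**2 (d(w) = (w**2 + w**2) + 1 = 2*w**2 + 1 = 1 + 2*w**2)
O = -20268 (O = -20360 - 1*(-92) = -20360 + 92 = -20268)
X = 37702 (X = ((1 + 2*129**2) + 2643) + 1776 = ((1 + 2*16641) + 2643) + 1776 = ((1 + 33282) + 2643) + 1776 = (33283 + 2643) + 1776 = 35926 + 1776 = 37702)
X + O = 37702 - 20268 = 17434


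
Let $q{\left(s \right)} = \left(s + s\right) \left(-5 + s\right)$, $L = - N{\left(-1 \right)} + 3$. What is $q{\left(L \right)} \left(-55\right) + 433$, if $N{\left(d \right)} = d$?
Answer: $873$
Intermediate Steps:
$L = 4$ ($L = \left(-1\right) \left(-1\right) + 3 = 1 + 3 = 4$)
$q{\left(s \right)} = 2 s \left(-5 + s\right)$
$q{\left(L \right)} \left(-55\right) + 433 = 2 \cdot 4 \left(-5 + 4\right) \left(-55\right) + 433 = 2 \cdot 4 \left(-1\right) \left(-55\right) + 433 = \left(-8\right) \left(-55\right) + 433 = 440 + 433 = 873$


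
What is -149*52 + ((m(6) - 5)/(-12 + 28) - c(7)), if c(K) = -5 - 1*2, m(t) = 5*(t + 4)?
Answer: -123811/16 ≈ -7738.2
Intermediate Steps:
m(t) = 20 + 5*t (m(t) = 5*(4 + t) = 20 + 5*t)
c(K) = -7 (c(K) = -5 - 2 = -7)
-149*52 + ((m(6) - 5)/(-12 + 28) - c(7)) = -149*52 + (((20 + 5*6) - 5)/(-12 + 28) - 1*(-7)) = -7748 + (((20 + 30) - 5)/16 + 7) = -7748 + ((50 - 5)*(1/16) + 7) = -7748 + (45*(1/16) + 7) = -7748 + (45/16 + 7) = -7748 + 157/16 = -123811/16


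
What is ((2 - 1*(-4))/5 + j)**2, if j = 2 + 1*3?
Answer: 961/25 ≈ 38.440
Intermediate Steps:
j = 5 (j = 2 + 3 = 5)
((2 - 1*(-4))/5 + j)**2 = ((2 - 1*(-4))/5 + 5)**2 = ((2 + 4)*(1/5) + 5)**2 = (6*(1/5) + 5)**2 = (6/5 + 5)**2 = (31/5)**2 = 961/25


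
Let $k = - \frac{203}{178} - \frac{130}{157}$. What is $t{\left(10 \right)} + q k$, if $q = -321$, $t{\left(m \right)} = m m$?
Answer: $\frac{20453131}{27946} \approx 731.88$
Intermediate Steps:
$t{\left(m \right)} = m^{2}$
$k = - \frac{55011}{27946}$ ($k = \left(-203\right) \frac{1}{178} - \frac{130}{157} = - \frac{203}{178} - \frac{130}{157} = - \frac{55011}{27946} \approx -1.9685$)
$t{\left(10 \right)} + q k = 10^{2} - - \frac{17658531}{27946} = 100 + \frac{17658531}{27946} = \frac{20453131}{27946}$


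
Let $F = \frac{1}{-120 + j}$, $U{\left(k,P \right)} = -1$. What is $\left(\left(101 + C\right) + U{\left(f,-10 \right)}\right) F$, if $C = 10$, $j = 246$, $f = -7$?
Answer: $\frac{55}{63} \approx 0.87302$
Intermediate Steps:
$F = \frac{1}{126}$ ($F = \frac{1}{-120 + 246} = \frac{1}{126} \approx 0.0079365$)
$\left(\left(101 + C\right) + U{\left(f,-10 \right)}\right) F = \left(\left(101 + 10\right) - 1\right) \frac{1}{126} = \left(111 - 1\right) \frac{1}{126} = 110 \cdot \frac{1}{126} = \frac{55}{63}$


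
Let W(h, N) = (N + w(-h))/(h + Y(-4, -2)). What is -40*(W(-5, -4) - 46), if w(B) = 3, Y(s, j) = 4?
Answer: 1800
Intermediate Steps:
W(h, N) = (3 + N)/(4 + h) (W(h, N) = (N + 3)/(h + 4) = (3 + N)/(4 + h))
-40*(W(-5, -4) - 46) = -40*((3 - 4)/(4 - 5) - 46) = -40*(-1/(-1) - 46) = -40*(-1*(-1) - 46) = -40*(1 - 46) = -40*(-45) = 1800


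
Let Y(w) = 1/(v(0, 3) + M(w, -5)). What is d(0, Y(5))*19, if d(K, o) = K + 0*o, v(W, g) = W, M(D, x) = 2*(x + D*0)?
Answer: 0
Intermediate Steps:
M(D, x) = 2*x (M(D, x) = 2*(x + 0) = 2*x)
Y(w) = -⅒ (Y(w) = 1/(0 + 2*(-5)) = 1/(0 - 10) = 1/(-10) = -⅒)
d(K, o) = K (d(K, o) = K + 0 = K)
d(0, Y(5))*19 = 0*19 = 0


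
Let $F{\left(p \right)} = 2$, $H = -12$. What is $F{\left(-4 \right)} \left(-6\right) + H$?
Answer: $-24$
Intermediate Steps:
$F{\left(-4 \right)} \left(-6\right) + H = 2 \left(-6\right) - 12 = -12 - 12 = -24$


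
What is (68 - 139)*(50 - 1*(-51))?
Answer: -7171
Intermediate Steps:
(68 - 139)*(50 - 1*(-51)) = -71*(50 + 51) = -71*101 = -7171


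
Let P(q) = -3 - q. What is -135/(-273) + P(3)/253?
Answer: 10839/23023 ≈ 0.47079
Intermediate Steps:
-135/(-273) + P(3)/253 = -135/(-273) + (-3 - 1*3)/253 = -135*(-1/273) + (-3 - 3)*(1/253) = 45/91 - 6*1/253 = 45/91 - 6/253 = 10839/23023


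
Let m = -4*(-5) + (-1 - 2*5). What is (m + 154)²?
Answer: 26569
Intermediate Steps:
m = 9 (m = 20 + (-1 - 10) = 20 - 11 = 9)
(m + 154)² = (9 + 154)² = 163² = 26569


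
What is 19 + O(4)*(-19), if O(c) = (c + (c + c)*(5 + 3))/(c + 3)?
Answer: -1159/7 ≈ -165.57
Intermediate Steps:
O(c) = 17*c/(3 + c) (O(c) = (c + (2*c)*8)/(3 + c) = (c + 16*c)/(3 + c) = (17*c)/(3 + c) = 17*c/(3 + c))
19 + O(4)*(-19) = 19 + (17*4/(3 + 4))*(-19) = 19 + (17*4/7)*(-19) = 19 + (17*4*(⅐))*(-19) = 19 + (68/7)*(-19) = 19 - 1292/7 = -1159/7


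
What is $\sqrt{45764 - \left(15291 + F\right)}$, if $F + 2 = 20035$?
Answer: $6 \sqrt{290} \approx 102.18$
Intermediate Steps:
$F = 20033$ ($F = -2 + 20035 = 20033$)
$\sqrt{45764 - \left(15291 + F\right)} = \sqrt{45764 - 35324} = \sqrt{10440} = 6 \sqrt{290}$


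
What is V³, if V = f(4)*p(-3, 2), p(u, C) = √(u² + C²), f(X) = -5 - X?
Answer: -9477*√13 ≈ -34170.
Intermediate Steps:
p(u, C) = √(C² + u²)
V = -9*√13 (V = (-5 - 1*4)*√(2² + (-3)²) = (-5 - 4)*√(4 + 9) = -9*√13 ≈ -32.450)
V³ = (-9*√13)³ = -9477*√13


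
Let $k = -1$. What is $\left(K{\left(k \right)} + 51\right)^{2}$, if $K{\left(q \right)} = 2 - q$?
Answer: $2916$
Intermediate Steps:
$\left(K{\left(k \right)} + 51\right)^{2} = \left(\left(2 - -1\right) + 51\right)^{2} = \left(\left(2 + 1\right) + 51\right)^{2} = \left(3 + 51\right)^{2} = 54^{2} = 2916$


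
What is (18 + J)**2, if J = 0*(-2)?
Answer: 324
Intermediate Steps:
J = 0
(18 + J)**2 = (18 + 0)**2 = 18**2 = 324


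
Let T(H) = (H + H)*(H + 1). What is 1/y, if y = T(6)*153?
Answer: 1/12852 ≈ 7.7809e-5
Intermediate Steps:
T(H) = 2*H*(1 + H) (T(H) = (2*H)*(1 + H) = 2*H*(1 + H))
y = 12852 (y = (2*6*(1 + 6))*153 = (2*6*7)*153 = 84*153 = 12852)
1/y = 1/12852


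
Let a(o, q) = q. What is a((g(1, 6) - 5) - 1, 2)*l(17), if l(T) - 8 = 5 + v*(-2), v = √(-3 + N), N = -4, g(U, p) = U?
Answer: 26 - 4*I*√7 ≈ 26.0 - 10.583*I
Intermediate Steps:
v = I*√7 (v = √(-3 - 4) = √(-7) = I*√7 ≈ 2.6458*I)
l(T) = 13 - 2*I*√7 (l(T) = 8 + (5 + (I*√7)*(-2)) = 8 + (5 - 2*I*√7) = 13 - 2*I*√7)
a((g(1, 6) - 5) - 1, 2)*l(17) = 2*(13 - 2*I*√7) = 26 - 4*I*√7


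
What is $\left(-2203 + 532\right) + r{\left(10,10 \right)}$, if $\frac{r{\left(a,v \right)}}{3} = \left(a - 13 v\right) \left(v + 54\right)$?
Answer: $-24711$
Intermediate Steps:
$r{\left(a,v \right)} = 3 \left(54 + v\right) \left(a - 13 v\right)$ ($r{\left(a,v \right)} = 3 \left(a - 13 v\right) \left(v + 54\right) = 3 \left(a - 13 v\right) \left(54 + v\right) = 3 \left(54 + v\right) \left(a - 13 v\right)$)
$\left(-2203 + 532\right) + r{\left(10,10 \right)} = \left(-2203 + 532\right) + \left(\left(-2106\right) 10 - 39 \cdot 10^{2} + 162 \cdot 10 + 3 \cdot 10 \cdot 10\right) = -1671 + \left(-21060 - 3900 + 1620 + 300\right) = -1671 - 23040 = -24711$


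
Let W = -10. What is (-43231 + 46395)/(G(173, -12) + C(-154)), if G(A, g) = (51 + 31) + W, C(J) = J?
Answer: -1582/41 ≈ -38.585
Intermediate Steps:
G(A, g) = 72 (G(A, g) = (51 + 31) - 10 = 82 - 10 = 72)
(-43231 + 46395)/(G(173, -12) + C(-154)) = (-43231 + 46395)/(72 - 154) = 3164/(-82) = 3164*(-1/82) = -1582/41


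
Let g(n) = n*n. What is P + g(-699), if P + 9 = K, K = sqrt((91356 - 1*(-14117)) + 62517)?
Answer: 488592 + sqrt(167990) ≈ 4.8900e+5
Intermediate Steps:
K = sqrt(167990) (K = sqrt((91356 + 14117) + 62517) = sqrt(105473 + 62517) = sqrt(167990) ≈ 409.87)
g(n) = n**2
P = -9 + sqrt(167990) ≈ 400.87
P + g(-699) = (-9 + sqrt(167990)) + (-699)**2 = (-9 + sqrt(167990)) + 488601 = 488592 + sqrt(167990)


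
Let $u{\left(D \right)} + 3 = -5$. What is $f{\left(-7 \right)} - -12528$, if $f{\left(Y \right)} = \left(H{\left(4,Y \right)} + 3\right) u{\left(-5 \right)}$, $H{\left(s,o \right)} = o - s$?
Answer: $12592$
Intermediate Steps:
$u{\left(D \right)} = -8$ ($u{\left(D \right)} = -3 - 5 = -8$)
$f{\left(Y \right)} = 8 - 8 Y$ ($f{\left(Y \right)} = \left(\left(Y - 4\right) + 3\right) \left(-8\right) = \left(\left(-4 + Y\right) + 3\right) \left(-8\right) = \left(-1 + Y\right) \left(-8\right) = 8 - 8 Y$)
$f{\left(-7 \right)} - -12528 = \left(8 - -56\right) - -12528 = \left(8 + 56\right) + 12528 = 64 + 12528 = 12592$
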